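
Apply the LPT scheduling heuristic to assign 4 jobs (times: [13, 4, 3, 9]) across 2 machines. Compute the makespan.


Sort jobs in decreasing order (LPT): [13, 9, 4, 3]
Assign each job to the least loaded machine:
  Machine 1: jobs [13, 3], load = 16
  Machine 2: jobs [9, 4], load = 13
Makespan = max load = 16

16


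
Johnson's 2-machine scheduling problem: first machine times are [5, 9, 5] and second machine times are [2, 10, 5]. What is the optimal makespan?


Apply Johnson's rule:
  Group 1 (a <= b): [(3, 5, 5), (2, 9, 10)]
  Group 2 (a > b): [(1, 5, 2)]
Optimal job order: [3, 2, 1]
Schedule:
  Job 3: M1 done at 5, M2 done at 10
  Job 2: M1 done at 14, M2 done at 24
  Job 1: M1 done at 19, M2 done at 26
Makespan = 26

26


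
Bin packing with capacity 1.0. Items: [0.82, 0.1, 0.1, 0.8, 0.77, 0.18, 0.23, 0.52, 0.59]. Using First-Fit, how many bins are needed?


Place items sequentially using First-Fit:
  Item 0.82 -> new Bin 1
  Item 0.1 -> Bin 1 (now 0.92)
  Item 0.1 -> new Bin 2
  Item 0.8 -> Bin 2 (now 0.9)
  Item 0.77 -> new Bin 3
  Item 0.18 -> Bin 3 (now 0.95)
  Item 0.23 -> new Bin 4
  Item 0.52 -> Bin 4 (now 0.75)
  Item 0.59 -> new Bin 5
Total bins used = 5

5


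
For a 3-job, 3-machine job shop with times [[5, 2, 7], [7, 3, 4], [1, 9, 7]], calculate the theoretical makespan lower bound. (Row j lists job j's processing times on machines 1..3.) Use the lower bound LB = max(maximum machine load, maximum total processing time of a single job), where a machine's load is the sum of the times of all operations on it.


Machine loads:
  Machine 1: 5 + 7 + 1 = 13
  Machine 2: 2 + 3 + 9 = 14
  Machine 3: 7 + 4 + 7 = 18
Max machine load = 18
Job totals:
  Job 1: 14
  Job 2: 14
  Job 3: 17
Max job total = 17
Lower bound = max(18, 17) = 18

18


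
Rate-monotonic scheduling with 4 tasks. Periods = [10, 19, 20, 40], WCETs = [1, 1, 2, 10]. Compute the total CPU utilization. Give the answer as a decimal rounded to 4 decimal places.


Compute individual utilizations (exact fractions):
  Task 1: C/T = 1/10 (approx. 0.1)
  Task 2: C/T = 1/19 (approx. 0.0526)
  Task 3: C/T = 2/20 = 1/10 (approx. 0.1)
  Task 4: C/T = 10/40 = 1/4 (approx. 0.25)
Total utilization U = 1/10 + 1/19 + 1/10 + 1/4 = 191/380
Rounded to 4 decimal places: U = 0.5026
RM (Liu & Layland) bound for 4 tasks = 0.756828; compare with U = 191/380 (approx. 0.502632)
U <= bound, so schedulable by RM sufficient condition.

0.5026


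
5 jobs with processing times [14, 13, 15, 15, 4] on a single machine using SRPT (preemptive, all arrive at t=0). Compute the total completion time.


Since all jobs arrive at t=0, SRPT equals SPT ordering.
SPT order: [4, 13, 14, 15, 15]
Completion times:
  Job 1: p=4, C=4
  Job 2: p=13, C=17
  Job 3: p=14, C=31
  Job 4: p=15, C=46
  Job 5: p=15, C=61
Total completion time = 4 + 17 + 31 + 46 + 61 = 159

159


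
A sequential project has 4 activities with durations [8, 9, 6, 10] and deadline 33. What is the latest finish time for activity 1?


LF(activity 1) = deadline - sum of successor durations
Successors: activities 2 through 4 with durations [9, 6, 10]
Sum of successor durations = 25
LF = 33 - 25 = 8

8


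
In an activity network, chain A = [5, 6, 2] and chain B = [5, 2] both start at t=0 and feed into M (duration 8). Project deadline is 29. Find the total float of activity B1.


Forward pass: ES(B1) = sum of predecessors on chain B = 0
EF = ES + duration = 0 + 5 = 5
Backward pass: LF(M) = deadline = 29; LS(M) = 29 - 8 = 21
LF(B1) = LS(M) - sum(successors on chain B) = 21 - 2 = 19
LS = LF - duration = 19 - 5 = 14
Total float = LS - ES = 14 - 0 = 14

14


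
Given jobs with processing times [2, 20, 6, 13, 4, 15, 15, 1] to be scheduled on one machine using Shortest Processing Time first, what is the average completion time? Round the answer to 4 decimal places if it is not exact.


Sort jobs by processing time (SPT order): [1, 2, 4, 6, 13, 15, 15, 20]
Compute completion times sequentially:
  Job 1: processing = 1, completes at 1
  Job 2: processing = 2, completes at 3
  Job 3: processing = 4, completes at 7
  Job 4: processing = 6, completes at 13
  Job 5: processing = 13, completes at 26
  Job 6: processing = 15, completes at 41
  Job 7: processing = 15, completes at 56
  Job 8: processing = 20, completes at 76
Sum of completion times = 223
Average completion time = 223/8 = 27.875

27.875


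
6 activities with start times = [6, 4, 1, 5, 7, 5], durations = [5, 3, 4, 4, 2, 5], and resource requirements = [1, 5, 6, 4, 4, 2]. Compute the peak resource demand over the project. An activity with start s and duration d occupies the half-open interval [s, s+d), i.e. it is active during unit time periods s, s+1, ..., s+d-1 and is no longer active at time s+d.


Each activity i is active on [start_i, start_i + duration_i).
Compute total resource usage per time slot:
  t=0: active resources = [], total = 0
  t=1: active resources = [6], total = 6
  t=2: active resources = [6], total = 6
  t=3: active resources = [6], total = 6
  t=4: active resources = [5, 6], total = 11
  t=5: active resources = [5, 4, 2], total = 11
  t=6: active resources = [1, 5, 4, 2], total = 12
  t=7: active resources = [1, 4, 4, 2], total = 11
  t=8: active resources = [1, 4, 4, 2], total = 11
  t=9: active resources = [1, 2], total = 3
  t=10: active resources = [1], total = 1
Peak resource demand = 12

12


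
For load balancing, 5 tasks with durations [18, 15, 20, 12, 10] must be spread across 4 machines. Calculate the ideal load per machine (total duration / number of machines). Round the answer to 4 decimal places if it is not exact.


Total processing time = 18 + 15 + 20 + 12 + 10 = 75
Number of machines = 4
Ideal balanced load = 75 / 4 = 18.75

18.75


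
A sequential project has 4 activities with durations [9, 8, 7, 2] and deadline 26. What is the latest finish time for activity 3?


LF(activity 3) = deadline - sum of successor durations
Successors: activities 4 through 4 with durations [2]
Sum of successor durations = 2
LF = 26 - 2 = 24

24


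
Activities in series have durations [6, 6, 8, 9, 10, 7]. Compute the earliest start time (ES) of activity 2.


Activity 2 starts after activities 1 through 1 complete.
Predecessor durations: [6]
ES = 6 = 6

6


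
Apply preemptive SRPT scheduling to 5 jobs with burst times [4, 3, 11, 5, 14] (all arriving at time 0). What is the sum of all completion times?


Since all jobs arrive at t=0, SRPT equals SPT ordering.
SPT order: [3, 4, 5, 11, 14]
Completion times:
  Job 1: p=3, C=3
  Job 2: p=4, C=7
  Job 3: p=5, C=12
  Job 4: p=11, C=23
  Job 5: p=14, C=37
Total completion time = 3 + 7 + 12 + 23 + 37 = 82

82


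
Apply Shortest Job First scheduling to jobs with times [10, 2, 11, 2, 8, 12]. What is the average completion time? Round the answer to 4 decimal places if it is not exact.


SJF order (ascending): [2, 2, 8, 10, 11, 12]
Completion times:
  Job 1: burst=2, C=2
  Job 2: burst=2, C=4
  Job 3: burst=8, C=12
  Job 4: burst=10, C=22
  Job 5: burst=11, C=33
  Job 6: burst=12, C=45
Average completion = 118/6 = 19.6667

19.6667


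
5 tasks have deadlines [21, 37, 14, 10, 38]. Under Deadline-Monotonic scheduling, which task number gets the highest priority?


Sort tasks by relative deadline (ascending):
  Task 4: deadline = 10
  Task 3: deadline = 14
  Task 1: deadline = 21
  Task 2: deadline = 37
  Task 5: deadline = 38
Priority order (highest first): [4, 3, 1, 2, 5]
Highest priority task = 4

4


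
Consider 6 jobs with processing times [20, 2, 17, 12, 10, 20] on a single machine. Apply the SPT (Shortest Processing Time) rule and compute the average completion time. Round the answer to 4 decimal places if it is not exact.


Sort jobs by processing time (SPT order): [2, 10, 12, 17, 20, 20]
Compute completion times sequentially:
  Job 1: processing = 2, completes at 2
  Job 2: processing = 10, completes at 12
  Job 3: processing = 12, completes at 24
  Job 4: processing = 17, completes at 41
  Job 5: processing = 20, completes at 61
  Job 6: processing = 20, completes at 81
Sum of completion times = 221
Average completion time = 221/6 = 36.8333

36.8333


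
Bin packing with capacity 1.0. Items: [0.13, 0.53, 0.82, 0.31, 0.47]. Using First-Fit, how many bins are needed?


Place items sequentially using First-Fit:
  Item 0.13 -> new Bin 1
  Item 0.53 -> Bin 1 (now 0.66)
  Item 0.82 -> new Bin 2
  Item 0.31 -> Bin 1 (now 0.97)
  Item 0.47 -> new Bin 3
Total bins used = 3

3


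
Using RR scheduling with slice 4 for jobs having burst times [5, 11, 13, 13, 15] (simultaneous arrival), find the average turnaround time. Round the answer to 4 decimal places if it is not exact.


Time quantum = 4
Execution trace:
  J1 runs 4 units, time = 4
  J2 runs 4 units, time = 8
  J3 runs 4 units, time = 12
  J4 runs 4 units, time = 16
  J5 runs 4 units, time = 20
  J1 runs 1 units, time = 21
  J2 runs 4 units, time = 25
  J3 runs 4 units, time = 29
  J4 runs 4 units, time = 33
  J5 runs 4 units, time = 37
  J2 runs 3 units, time = 40
  J3 runs 4 units, time = 44
  J4 runs 4 units, time = 48
  J5 runs 4 units, time = 52
  J3 runs 1 units, time = 53
  J4 runs 1 units, time = 54
  J5 runs 3 units, time = 57
Finish times: [21, 40, 53, 54, 57]
Average turnaround = 225/5 = 45.0

45.0


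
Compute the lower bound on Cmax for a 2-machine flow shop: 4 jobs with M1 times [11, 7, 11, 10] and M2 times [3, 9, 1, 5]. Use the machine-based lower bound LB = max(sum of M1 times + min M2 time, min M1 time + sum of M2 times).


LB1 = sum(M1 times) + min(M2 times) = 39 + 1 = 40
LB2 = min(M1 times) + sum(M2 times) = 7 + 18 = 25
Lower bound = max(LB1, LB2) = max(40, 25) = 40

40


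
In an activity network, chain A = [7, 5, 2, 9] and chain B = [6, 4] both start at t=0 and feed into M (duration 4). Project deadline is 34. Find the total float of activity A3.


Forward pass: ES(A3) = sum of predecessors on chain A = 12
EF = ES + duration = 12 + 2 = 14
Backward pass: LF(M) = deadline = 34; LS(M) = 34 - 4 = 30
LF(A3) = LS(M) - sum(successors on chain A) = 30 - 9 = 21
LS = LF - duration = 21 - 2 = 19
Total float = LS - ES = 19 - 12 = 7

7


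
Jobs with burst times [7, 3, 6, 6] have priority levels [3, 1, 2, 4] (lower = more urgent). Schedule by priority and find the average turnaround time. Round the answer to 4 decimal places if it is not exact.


Sort by priority (ascending = highest first):
Order: [(1, 3), (2, 6), (3, 7), (4, 6)]
Completion times:
  Priority 1, burst=3, C=3
  Priority 2, burst=6, C=9
  Priority 3, burst=7, C=16
  Priority 4, burst=6, C=22
Average turnaround = 50/4 = 12.5

12.5


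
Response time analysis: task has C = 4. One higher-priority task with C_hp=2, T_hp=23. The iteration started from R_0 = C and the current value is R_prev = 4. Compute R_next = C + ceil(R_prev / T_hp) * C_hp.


R_next = C + ceil(R_prev / T_hp) * C_hp
ceil(4 / 23) = ceil(0.1739) = 1
Interference = 1 * 2 = 2
R_next = 4 + 2 = 6

6


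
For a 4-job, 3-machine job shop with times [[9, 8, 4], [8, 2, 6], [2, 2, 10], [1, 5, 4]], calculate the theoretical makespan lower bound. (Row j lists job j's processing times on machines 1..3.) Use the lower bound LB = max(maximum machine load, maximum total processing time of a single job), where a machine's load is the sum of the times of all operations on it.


Machine loads:
  Machine 1: 9 + 8 + 2 + 1 = 20
  Machine 2: 8 + 2 + 2 + 5 = 17
  Machine 3: 4 + 6 + 10 + 4 = 24
Max machine load = 24
Job totals:
  Job 1: 21
  Job 2: 16
  Job 3: 14
  Job 4: 10
Max job total = 21
Lower bound = max(24, 21) = 24

24


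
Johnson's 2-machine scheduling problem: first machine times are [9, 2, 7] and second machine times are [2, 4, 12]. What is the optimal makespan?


Apply Johnson's rule:
  Group 1 (a <= b): [(2, 2, 4), (3, 7, 12)]
  Group 2 (a > b): [(1, 9, 2)]
Optimal job order: [2, 3, 1]
Schedule:
  Job 2: M1 done at 2, M2 done at 6
  Job 3: M1 done at 9, M2 done at 21
  Job 1: M1 done at 18, M2 done at 23
Makespan = 23

23


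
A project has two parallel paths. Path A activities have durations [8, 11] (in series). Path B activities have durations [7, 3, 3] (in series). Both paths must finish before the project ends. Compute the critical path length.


Path A total = 8 + 11 = 19
Path B total = 7 + 3 + 3 = 13
Critical path = longest path = max(19, 13) = 19

19


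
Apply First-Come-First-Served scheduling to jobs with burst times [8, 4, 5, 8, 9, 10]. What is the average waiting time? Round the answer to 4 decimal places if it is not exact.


FCFS order (as given): [8, 4, 5, 8, 9, 10]
Waiting times:
  Job 1: wait = 0
  Job 2: wait = 8
  Job 3: wait = 12
  Job 4: wait = 17
  Job 5: wait = 25
  Job 6: wait = 34
Sum of waiting times = 96
Average waiting time = 96/6 = 16.0

16.0


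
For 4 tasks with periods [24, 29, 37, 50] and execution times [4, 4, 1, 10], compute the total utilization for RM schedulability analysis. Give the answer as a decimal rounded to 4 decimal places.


Compute individual utilizations (exact fractions):
  Task 1: C/T = 4/24 = 1/6 (approx. 0.1667)
  Task 2: C/T = 4/29 (approx. 0.1379)
  Task 3: C/T = 1/37 (approx. 0.027)
  Task 4: C/T = 10/50 = 1/5 (approx. 0.2)
Total utilization U = 1/6 + 4/29 + 1/37 + 1/5 = 17113/32190
Rounded to 4 decimal places: U = 0.5316
RM (Liu & Layland) bound for 4 tasks = 0.756828; compare with U = 17113/32190 (approx. 0.531625)
U <= bound, so schedulable by RM sufficient condition.

0.5316


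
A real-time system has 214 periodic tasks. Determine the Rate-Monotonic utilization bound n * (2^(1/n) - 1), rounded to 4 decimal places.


Compute 2^(1/214) = 1.0032442568
Subtract 1: 1.0032442568 - 1 = 0.0032442568
Multiply by n: 214 * 0.0032442568 = 0.6942709552
Round to 4 dp: 0.6943

0.6943


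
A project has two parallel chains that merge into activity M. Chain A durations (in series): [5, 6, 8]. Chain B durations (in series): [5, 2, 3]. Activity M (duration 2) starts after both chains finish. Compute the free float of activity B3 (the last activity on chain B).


ES(B3) = sum of predecessors on chain B = 7
EF(B3) = ES + duration = 7 + 3 = 10
Successor of B3 is M. ES(M) = max(sum(A), sum(B)) = max(19, 10) = 19
Free float = ES(successor) - EF(current) = 19 - 10 = 9

9


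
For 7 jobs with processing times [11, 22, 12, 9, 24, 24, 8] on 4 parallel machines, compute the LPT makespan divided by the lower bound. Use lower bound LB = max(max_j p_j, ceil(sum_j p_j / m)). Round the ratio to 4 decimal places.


LPT order: [24, 24, 22, 12, 11, 9, 8]
Machine loads after assignment: [24, 24, 31, 31]
LPT makespan = 31
Lower bound = max(max_job, ceil(total/4)) = max(24, 28) = 28
Ratio = 31 / 28 = 1.1071

1.1071


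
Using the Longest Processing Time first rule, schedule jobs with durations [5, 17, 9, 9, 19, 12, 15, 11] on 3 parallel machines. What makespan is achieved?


Sort jobs in decreasing order (LPT): [19, 17, 15, 12, 11, 9, 9, 5]
Assign each job to the least loaded machine:
  Machine 1: jobs [19, 9, 5], load = 33
  Machine 2: jobs [17, 11], load = 28
  Machine 3: jobs [15, 12, 9], load = 36
Makespan = max load = 36

36


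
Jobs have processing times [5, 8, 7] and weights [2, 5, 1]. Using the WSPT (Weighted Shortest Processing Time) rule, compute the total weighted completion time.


Compute p/w ratios and sort ascending (WSPT): [(8, 5), (5, 2), (7, 1)]
Compute weighted completion times:
  Job (p=8,w=5): C=8, w*C=5*8=40
  Job (p=5,w=2): C=13, w*C=2*13=26
  Job (p=7,w=1): C=20, w*C=1*20=20
Total weighted completion time = 86

86


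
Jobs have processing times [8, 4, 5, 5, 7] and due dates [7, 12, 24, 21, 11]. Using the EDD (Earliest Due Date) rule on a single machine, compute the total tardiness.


Sort by due date (EDD order): [(8, 7), (7, 11), (4, 12), (5, 21), (5, 24)]
Compute completion times and tardiness:
  Job 1: p=8, d=7, C=8, tardiness=max(0,8-7)=1
  Job 2: p=7, d=11, C=15, tardiness=max(0,15-11)=4
  Job 3: p=4, d=12, C=19, tardiness=max(0,19-12)=7
  Job 4: p=5, d=21, C=24, tardiness=max(0,24-21)=3
  Job 5: p=5, d=24, C=29, tardiness=max(0,29-24)=5
Total tardiness = 20

20


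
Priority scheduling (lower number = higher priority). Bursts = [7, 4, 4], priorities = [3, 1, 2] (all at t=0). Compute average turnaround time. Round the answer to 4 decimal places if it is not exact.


Sort by priority (ascending = highest first):
Order: [(1, 4), (2, 4), (3, 7)]
Completion times:
  Priority 1, burst=4, C=4
  Priority 2, burst=4, C=8
  Priority 3, burst=7, C=15
Average turnaround = 27/3 = 9.0

9.0


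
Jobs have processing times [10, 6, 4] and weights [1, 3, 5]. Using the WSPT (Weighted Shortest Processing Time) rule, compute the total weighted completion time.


Compute p/w ratios and sort ascending (WSPT): [(4, 5), (6, 3), (10, 1)]
Compute weighted completion times:
  Job (p=4,w=5): C=4, w*C=5*4=20
  Job (p=6,w=3): C=10, w*C=3*10=30
  Job (p=10,w=1): C=20, w*C=1*20=20
Total weighted completion time = 70

70


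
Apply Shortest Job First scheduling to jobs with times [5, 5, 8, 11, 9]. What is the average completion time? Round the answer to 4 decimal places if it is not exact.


SJF order (ascending): [5, 5, 8, 9, 11]
Completion times:
  Job 1: burst=5, C=5
  Job 2: burst=5, C=10
  Job 3: burst=8, C=18
  Job 4: burst=9, C=27
  Job 5: burst=11, C=38
Average completion = 98/5 = 19.6

19.6


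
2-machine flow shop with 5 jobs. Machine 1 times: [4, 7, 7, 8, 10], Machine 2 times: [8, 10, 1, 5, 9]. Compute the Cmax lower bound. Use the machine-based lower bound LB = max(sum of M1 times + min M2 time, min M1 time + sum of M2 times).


LB1 = sum(M1 times) + min(M2 times) = 36 + 1 = 37
LB2 = min(M1 times) + sum(M2 times) = 4 + 33 = 37
Lower bound = max(LB1, LB2) = max(37, 37) = 37

37


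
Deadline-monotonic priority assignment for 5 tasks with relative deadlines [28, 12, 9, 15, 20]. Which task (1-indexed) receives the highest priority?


Sort tasks by relative deadline (ascending):
  Task 3: deadline = 9
  Task 2: deadline = 12
  Task 4: deadline = 15
  Task 5: deadline = 20
  Task 1: deadline = 28
Priority order (highest first): [3, 2, 4, 5, 1]
Highest priority task = 3

3


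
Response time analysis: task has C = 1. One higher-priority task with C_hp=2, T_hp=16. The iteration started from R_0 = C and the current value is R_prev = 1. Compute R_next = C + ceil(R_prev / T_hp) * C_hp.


R_next = C + ceil(R_prev / T_hp) * C_hp
ceil(1 / 16) = ceil(0.0625) = 1
Interference = 1 * 2 = 2
R_next = 1 + 2 = 3

3


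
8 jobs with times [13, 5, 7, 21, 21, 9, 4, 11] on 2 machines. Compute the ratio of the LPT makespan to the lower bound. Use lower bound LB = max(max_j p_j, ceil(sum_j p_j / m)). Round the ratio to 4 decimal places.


LPT order: [21, 21, 13, 11, 9, 7, 5, 4]
Machine loads after assignment: [46, 45]
LPT makespan = 46
Lower bound = max(max_job, ceil(total/2)) = max(21, 46) = 46
Ratio = 46 / 46 = 1.0

1.0


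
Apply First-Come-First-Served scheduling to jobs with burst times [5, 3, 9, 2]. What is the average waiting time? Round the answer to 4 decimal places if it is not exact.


FCFS order (as given): [5, 3, 9, 2]
Waiting times:
  Job 1: wait = 0
  Job 2: wait = 5
  Job 3: wait = 8
  Job 4: wait = 17
Sum of waiting times = 30
Average waiting time = 30/4 = 7.5

7.5


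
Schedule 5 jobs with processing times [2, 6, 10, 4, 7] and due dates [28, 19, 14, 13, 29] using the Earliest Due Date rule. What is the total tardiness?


Sort by due date (EDD order): [(4, 13), (10, 14), (6, 19), (2, 28), (7, 29)]
Compute completion times and tardiness:
  Job 1: p=4, d=13, C=4, tardiness=max(0,4-13)=0
  Job 2: p=10, d=14, C=14, tardiness=max(0,14-14)=0
  Job 3: p=6, d=19, C=20, tardiness=max(0,20-19)=1
  Job 4: p=2, d=28, C=22, tardiness=max(0,22-28)=0
  Job 5: p=7, d=29, C=29, tardiness=max(0,29-29)=0
Total tardiness = 1

1


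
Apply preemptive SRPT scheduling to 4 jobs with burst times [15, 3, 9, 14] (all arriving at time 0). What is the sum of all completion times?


Since all jobs arrive at t=0, SRPT equals SPT ordering.
SPT order: [3, 9, 14, 15]
Completion times:
  Job 1: p=3, C=3
  Job 2: p=9, C=12
  Job 3: p=14, C=26
  Job 4: p=15, C=41
Total completion time = 3 + 12 + 26 + 41 = 82

82


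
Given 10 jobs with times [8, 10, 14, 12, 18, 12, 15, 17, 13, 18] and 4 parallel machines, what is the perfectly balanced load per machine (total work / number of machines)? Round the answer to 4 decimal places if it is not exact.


Total processing time = 8 + 10 + 14 + 12 + 18 + 12 + 15 + 17 + 13 + 18 = 137
Number of machines = 4
Ideal balanced load = 137 / 4 = 34.25

34.25


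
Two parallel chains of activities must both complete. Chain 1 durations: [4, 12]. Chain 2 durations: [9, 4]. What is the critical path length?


Path A total = 4 + 12 = 16
Path B total = 9 + 4 = 13
Critical path = longest path = max(16, 13) = 16

16


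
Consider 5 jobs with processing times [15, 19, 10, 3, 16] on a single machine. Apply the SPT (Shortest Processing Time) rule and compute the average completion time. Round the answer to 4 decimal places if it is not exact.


Sort jobs by processing time (SPT order): [3, 10, 15, 16, 19]
Compute completion times sequentially:
  Job 1: processing = 3, completes at 3
  Job 2: processing = 10, completes at 13
  Job 3: processing = 15, completes at 28
  Job 4: processing = 16, completes at 44
  Job 5: processing = 19, completes at 63
Sum of completion times = 151
Average completion time = 151/5 = 30.2

30.2


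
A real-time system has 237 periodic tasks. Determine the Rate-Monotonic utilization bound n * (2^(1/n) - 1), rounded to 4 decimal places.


Compute 2^(1/237) = 1.0029289527
Subtract 1: 1.0029289527 - 1 = 0.0029289527
Multiply by n: 237 * 0.0029289527 = 0.6941617899
Round to 4 dp: 0.6942

0.6942


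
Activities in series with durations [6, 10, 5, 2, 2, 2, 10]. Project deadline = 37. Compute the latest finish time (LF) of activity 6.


LF(activity 6) = deadline - sum of successor durations
Successors: activities 7 through 7 with durations [10]
Sum of successor durations = 10
LF = 37 - 10 = 27

27


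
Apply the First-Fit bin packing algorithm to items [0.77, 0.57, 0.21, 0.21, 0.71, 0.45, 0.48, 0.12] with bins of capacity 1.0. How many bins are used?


Place items sequentially using First-Fit:
  Item 0.77 -> new Bin 1
  Item 0.57 -> new Bin 2
  Item 0.21 -> Bin 1 (now 0.98)
  Item 0.21 -> Bin 2 (now 0.78)
  Item 0.71 -> new Bin 3
  Item 0.45 -> new Bin 4
  Item 0.48 -> Bin 4 (now 0.93)
  Item 0.12 -> Bin 2 (now 0.9)
Total bins used = 4

4


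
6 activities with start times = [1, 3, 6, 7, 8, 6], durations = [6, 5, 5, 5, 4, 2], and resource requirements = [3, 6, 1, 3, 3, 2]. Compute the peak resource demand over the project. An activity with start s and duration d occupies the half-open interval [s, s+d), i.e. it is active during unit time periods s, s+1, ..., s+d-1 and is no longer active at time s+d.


Each activity i is active on [start_i, start_i + duration_i).
Compute total resource usage per time slot:
  t=0: active resources = [], total = 0
  t=1: active resources = [3], total = 3
  t=2: active resources = [3], total = 3
  t=3: active resources = [3, 6], total = 9
  t=4: active resources = [3, 6], total = 9
  t=5: active resources = [3, 6], total = 9
  t=6: active resources = [3, 6, 1, 2], total = 12
  t=7: active resources = [6, 1, 3, 2], total = 12
  t=8: active resources = [1, 3, 3], total = 7
  t=9: active resources = [1, 3, 3], total = 7
  t=10: active resources = [1, 3, 3], total = 7
  t=11: active resources = [3, 3], total = 6
Peak resource demand = 12

12


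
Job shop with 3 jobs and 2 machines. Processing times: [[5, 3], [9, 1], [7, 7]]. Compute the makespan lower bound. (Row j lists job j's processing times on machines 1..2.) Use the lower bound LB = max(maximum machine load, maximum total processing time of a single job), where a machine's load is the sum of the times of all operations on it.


Machine loads:
  Machine 1: 5 + 9 + 7 = 21
  Machine 2: 3 + 1 + 7 = 11
Max machine load = 21
Job totals:
  Job 1: 8
  Job 2: 10
  Job 3: 14
Max job total = 14
Lower bound = max(21, 14) = 21

21


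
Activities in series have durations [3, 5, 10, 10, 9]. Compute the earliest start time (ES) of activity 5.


Activity 5 starts after activities 1 through 4 complete.
Predecessor durations: [3, 5, 10, 10]
ES = 3 + 5 + 10 + 10 = 28

28


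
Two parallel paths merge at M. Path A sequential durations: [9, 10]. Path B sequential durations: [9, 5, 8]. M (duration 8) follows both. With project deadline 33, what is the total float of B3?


Forward pass: ES(B3) = sum of predecessors on chain B = 14
EF = ES + duration = 14 + 8 = 22
Backward pass: LF(M) = deadline = 33; LS(M) = 33 - 8 = 25
LF(B3) = LS(M) - sum(successors on chain B) = 25 - 0 = 25
LS = LF - duration = 25 - 8 = 17
Total float = LS - ES = 17 - 14 = 3

3


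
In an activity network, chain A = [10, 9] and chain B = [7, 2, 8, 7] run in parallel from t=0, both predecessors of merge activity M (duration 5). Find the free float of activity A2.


ES(A2) = sum of predecessors on chain A = 10
EF(A2) = ES + duration = 10 + 9 = 19
Successor of A2 is M. ES(M) = max(sum(A), sum(B)) = max(19, 24) = 24
Free float = ES(successor) - EF(current) = 24 - 19 = 5

5


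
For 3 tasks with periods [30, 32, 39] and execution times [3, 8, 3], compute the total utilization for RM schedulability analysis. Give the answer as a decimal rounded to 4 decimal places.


Compute individual utilizations (exact fractions):
  Task 1: C/T = 3/30 = 1/10 (approx. 0.1)
  Task 2: C/T = 8/32 = 1/4 (approx. 0.25)
  Task 3: C/T = 3/39 = 1/13 (approx. 0.0769)
Total utilization U = 1/10 + 1/4 + 1/13 = 111/260
Rounded to 4 decimal places: U = 0.4269
RM (Liu & Layland) bound for 3 tasks = 0.779763; compare with U = 111/260 (approx. 0.426923)
U <= bound, so schedulable by RM sufficient condition.

0.4269


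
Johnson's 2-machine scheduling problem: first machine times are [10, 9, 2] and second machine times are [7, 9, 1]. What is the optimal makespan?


Apply Johnson's rule:
  Group 1 (a <= b): [(2, 9, 9)]
  Group 2 (a > b): [(1, 10, 7), (3, 2, 1)]
Optimal job order: [2, 1, 3]
Schedule:
  Job 2: M1 done at 9, M2 done at 18
  Job 1: M1 done at 19, M2 done at 26
  Job 3: M1 done at 21, M2 done at 27
Makespan = 27

27


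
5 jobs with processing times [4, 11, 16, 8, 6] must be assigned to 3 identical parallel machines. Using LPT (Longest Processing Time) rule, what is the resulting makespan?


Sort jobs in decreasing order (LPT): [16, 11, 8, 6, 4]
Assign each job to the least loaded machine:
  Machine 1: jobs [16], load = 16
  Machine 2: jobs [11, 4], load = 15
  Machine 3: jobs [8, 6], load = 14
Makespan = max load = 16

16


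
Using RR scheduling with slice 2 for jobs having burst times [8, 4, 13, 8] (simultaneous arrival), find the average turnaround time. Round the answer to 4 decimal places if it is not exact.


Time quantum = 2
Execution trace:
  J1 runs 2 units, time = 2
  J2 runs 2 units, time = 4
  J3 runs 2 units, time = 6
  J4 runs 2 units, time = 8
  J1 runs 2 units, time = 10
  J2 runs 2 units, time = 12
  J3 runs 2 units, time = 14
  J4 runs 2 units, time = 16
  J1 runs 2 units, time = 18
  J3 runs 2 units, time = 20
  J4 runs 2 units, time = 22
  J1 runs 2 units, time = 24
  J3 runs 2 units, time = 26
  J4 runs 2 units, time = 28
  J3 runs 2 units, time = 30
  J3 runs 2 units, time = 32
  J3 runs 1 units, time = 33
Finish times: [24, 12, 33, 28]
Average turnaround = 97/4 = 24.25

24.25


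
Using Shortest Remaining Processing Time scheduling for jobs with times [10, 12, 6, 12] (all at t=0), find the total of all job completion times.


Since all jobs arrive at t=0, SRPT equals SPT ordering.
SPT order: [6, 10, 12, 12]
Completion times:
  Job 1: p=6, C=6
  Job 2: p=10, C=16
  Job 3: p=12, C=28
  Job 4: p=12, C=40
Total completion time = 6 + 16 + 28 + 40 = 90

90


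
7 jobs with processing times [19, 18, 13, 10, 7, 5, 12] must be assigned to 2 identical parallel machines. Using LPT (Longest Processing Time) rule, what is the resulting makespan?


Sort jobs in decreasing order (LPT): [19, 18, 13, 12, 10, 7, 5]
Assign each job to the least loaded machine:
  Machine 1: jobs [19, 12, 10], load = 41
  Machine 2: jobs [18, 13, 7, 5], load = 43
Makespan = max load = 43

43


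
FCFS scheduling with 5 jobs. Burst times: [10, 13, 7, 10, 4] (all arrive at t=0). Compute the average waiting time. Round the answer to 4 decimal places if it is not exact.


FCFS order (as given): [10, 13, 7, 10, 4]
Waiting times:
  Job 1: wait = 0
  Job 2: wait = 10
  Job 3: wait = 23
  Job 4: wait = 30
  Job 5: wait = 40
Sum of waiting times = 103
Average waiting time = 103/5 = 20.6

20.6


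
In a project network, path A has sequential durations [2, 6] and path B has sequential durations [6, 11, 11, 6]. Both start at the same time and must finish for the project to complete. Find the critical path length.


Path A total = 2 + 6 = 8
Path B total = 6 + 11 + 11 + 6 = 34
Critical path = longest path = max(8, 34) = 34

34


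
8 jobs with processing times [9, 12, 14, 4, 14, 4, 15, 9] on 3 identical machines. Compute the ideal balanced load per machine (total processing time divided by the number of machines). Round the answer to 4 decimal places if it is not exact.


Total processing time = 9 + 12 + 14 + 4 + 14 + 4 + 15 + 9 = 81
Number of machines = 3
Ideal balanced load = 81 / 3 = 27.0

27.0


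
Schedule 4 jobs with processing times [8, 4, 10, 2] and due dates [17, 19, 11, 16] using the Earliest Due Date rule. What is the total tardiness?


Sort by due date (EDD order): [(10, 11), (2, 16), (8, 17), (4, 19)]
Compute completion times and tardiness:
  Job 1: p=10, d=11, C=10, tardiness=max(0,10-11)=0
  Job 2: p=2, d=16, C=12, tardiness=max(0,12-16)=0
  Job 3: p=8, d=17, C=20, tardiness=max(0,20-17)=3
  Job 4: p=4, d=19, C=24, tardiness=max(0,24-19)=5
Total tardiness = 8

8


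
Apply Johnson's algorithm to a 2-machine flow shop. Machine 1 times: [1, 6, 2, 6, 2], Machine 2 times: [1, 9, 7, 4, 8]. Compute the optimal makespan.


Apply Johnson's rule:
  Group 1 (a <= b): [(1, 1, 1), (3, 2, 7), (5, 2, 8), (2, 6, 9)]
  Group 2 (a > b): [(4, 6, 4)]
Optimal job order: [1, 3, 5, 2, 4]
Schedule:
  Job 1: M1 done at 1, M2 done at 2
  Job 3: M1 done at 3, M2 done at 10
  Job 5: M1 done at 5, M2 done at 18
  Job 2: M1 done at 11, M2 done at 27
  Job 4: M1 done at 17, M2 done at 31
Makespan = 31

31


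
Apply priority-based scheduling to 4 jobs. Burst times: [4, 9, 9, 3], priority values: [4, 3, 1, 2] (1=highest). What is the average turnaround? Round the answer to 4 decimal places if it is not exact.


Sort by priority (ascending = highest first):
Order: [(1, 9), (2, 3), (3, 9), (4, 4)]
Completion times:
  Priority 1, burst=9, C=9
  Priority 2, burst=3, C=12
  Priority 3, burst=9, C=21
  Priority 4, burst=4, C=25
Average turnaround = 67/4 = 16.75

16.75


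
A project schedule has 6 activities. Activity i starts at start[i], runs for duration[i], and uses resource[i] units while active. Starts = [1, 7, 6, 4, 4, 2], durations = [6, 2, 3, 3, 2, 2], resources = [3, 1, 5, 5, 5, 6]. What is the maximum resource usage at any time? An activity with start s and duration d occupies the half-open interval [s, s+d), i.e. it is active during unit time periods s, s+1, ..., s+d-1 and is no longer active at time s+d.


Each activity i is active on [start_i, start_i + duration_i).
Compute total resource usage per time slot:
  t=0: active resources = [], total = 0
  t=1: active resources = [3], total = 3
  t=2: active resources = [3, 6], total = 9
  t=3: active resources = [3, 6], total = 9
  t=4: active resources = [3, 5, 5], total = 13
  t=5: active resources = [3, 5, 5], total = 13
  t=6: active resources = [3, 5, 5], total = 13
  t=7: active resources = [1, 5], total = 6
  t=8: active resources = [1, 5], total = 6
Peak resource demand = 13

13


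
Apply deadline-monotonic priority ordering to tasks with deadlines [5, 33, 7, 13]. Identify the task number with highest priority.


Sort tasks by relative deadline (ascending):
  Task 1: deadline = 5
  Task 3: deadline = 7
  Task 4: deadline = 13
  Task 2: deadline = 33
Priority order (highest first): [1, 3, 4, 2]
Highest priority task = 1

1


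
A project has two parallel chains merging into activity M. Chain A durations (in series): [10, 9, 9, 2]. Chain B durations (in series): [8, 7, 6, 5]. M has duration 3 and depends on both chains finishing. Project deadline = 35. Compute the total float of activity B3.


Forward pass: ES(B3) = sum of predecessors on chain B = 15
EF = ES + duration = 15 + 6 = 21
Backward pass: LF(M) = deadline = 35; LS(M) = 35 - 3 = 32
LF(B3) = LS(M) - sum(successors on chain B) = 32 - 5 = 27
LS = LF - duration = 27 - 6 = 21
Total float = LS - ES = 21 - 15 = 6

6


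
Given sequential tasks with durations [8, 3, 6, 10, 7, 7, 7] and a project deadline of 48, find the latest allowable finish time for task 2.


LF(activity 2) = deadline - sum of successor durations
Successors: activities 3 through 7 with durations [6, 10, 7, 7, 7]
Sum of successor durations = 37
LF = 48 - 37 = 11

11


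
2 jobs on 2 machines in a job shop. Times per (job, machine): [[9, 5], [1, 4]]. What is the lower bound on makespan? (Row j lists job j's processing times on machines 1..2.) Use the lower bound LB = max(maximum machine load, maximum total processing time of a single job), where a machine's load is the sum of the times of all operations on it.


Machine loads:
  Machine 1: 9 + 1 = 10
  Machine 2: 5 + 4 = 9
Max machine load = 10
Job totals:
  Job 1: 14
  Job 2: 5
Max job total = 14
Lower bound = max(10, 14) = 14

14


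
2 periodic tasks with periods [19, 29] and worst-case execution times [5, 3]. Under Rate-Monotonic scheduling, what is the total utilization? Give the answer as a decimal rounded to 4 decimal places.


Compute individual utilizations (exact fractions):
  Task 1: C/T = 5/19 (approx. 0.2632)
  Task 2: C/T = 3/29 (approx. 0.1034)
Total utilization U = 5/19 + 3/29 = 202/551
Rounded to 4 decimal places: U = 0.3666
RM (Liu & Layland) bound for 2 tasks = 0.828427; compare with U = 202/551 (approx. 0.366606)
U <= bound, so schedulable by RM sufficient condition.

0.3666


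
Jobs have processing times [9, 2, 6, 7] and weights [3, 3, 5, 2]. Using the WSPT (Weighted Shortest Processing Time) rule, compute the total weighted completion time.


Compute p/w ratios and sort ascending (WSPT): [(2, 3), (6, 5), (9, 3), (7, 2)]
Compute weighted completion times:
  Job (p=2,w=3): C=2, w*C=3*2=6
  Job (p=6,w=5): C=8, w*C=5*8=40
  Job (p=9,w=3): C=17, w*C=3*17=51
  Job (p=7,w=2): C=24, w*C=2*24=48
Total weighted completion time = 145

145


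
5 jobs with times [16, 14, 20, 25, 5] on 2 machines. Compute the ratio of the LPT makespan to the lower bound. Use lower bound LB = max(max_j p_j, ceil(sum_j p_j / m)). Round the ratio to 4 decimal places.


LPT order: [25, 20, 16, 14, 5]
Machine loads after assignment: [39, 41]
LPT makespan = 41
Lower bound = max(max_job, ceil(total/2)) = max(25, 40) = 40
Ratio = 41 / 40 = 1.025

1.025


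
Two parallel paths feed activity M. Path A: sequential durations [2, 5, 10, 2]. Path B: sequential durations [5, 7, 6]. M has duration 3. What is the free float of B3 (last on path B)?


ES(B3) = sum of predecessors on chain B = 12
EF(B3) = ES + duration = 12 + 6 = 18
Successor of B3 is M. ES(M) = max(sum(A), sum(B)) = max(19, 18) = 19
Free float = ES(successor) - EF(current) = 19 - 18 = 1

1


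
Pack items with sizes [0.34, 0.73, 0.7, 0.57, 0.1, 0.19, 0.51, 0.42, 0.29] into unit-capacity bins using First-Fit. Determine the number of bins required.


Place items sequentially using First-Fit:
  Item 0.34 -> new Bin 1
  Item 0.73 -> new Bin 2
  Item 0.7 -> new Bin 3
  Item 0.57 -> Bin 1 (now 0.91)
  Item 0.1 -> Bin 2 (now 0.83)
  Item 0.19 -> Bin 3 (now 0.89)
  Item 0.51 -> new Bin 4
  Item 0.42 -> Bin 4 (now 0.93)
  Item 0.29 -> new Bin 5
Total bins used = 5

5


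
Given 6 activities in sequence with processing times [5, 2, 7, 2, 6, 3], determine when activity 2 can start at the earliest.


Activity 2 starts after activities 1 through 1 complete.
Predecessor durations: [5]
ES = 5 = 5

5


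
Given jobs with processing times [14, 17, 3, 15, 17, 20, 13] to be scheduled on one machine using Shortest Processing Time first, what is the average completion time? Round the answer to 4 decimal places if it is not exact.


Sort jobs by processing time (SPT order): [3, 13, 14, 15, 17, 17, 20]
Compute completion times sequentially:
  Job 1: processing = 3, completes at 3
  Job 2: processing = 13, completes at 16
  Job 3: processing = 14, completes at 30
  Job 4: processing = 15, completes at 45
  Job 5: processing = 17, completes at 62
  Job 6: processing = 17, completes at 79
  Job 7: processing = 20, completes at 99
Sum of completion times = 334
Average completion time = 334/7 = 47.7143

47.7143


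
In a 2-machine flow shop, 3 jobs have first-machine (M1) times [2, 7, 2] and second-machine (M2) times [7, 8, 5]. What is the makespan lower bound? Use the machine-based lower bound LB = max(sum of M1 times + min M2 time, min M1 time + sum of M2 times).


LB1 = sum(M1 times) + min(M2 times) = 11 + 5 = 16
LB2 = min(M1 times) + sum(M2 times) = 2 + 20 = 22
Lower bound = max(LB1, LB2) = max(16, 22) = 22

22


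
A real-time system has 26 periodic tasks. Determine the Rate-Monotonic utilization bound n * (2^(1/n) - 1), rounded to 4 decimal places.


Compute 2^(1/26) = 1.0270180507
Subtract 1: 1.0270180507 - 1 = 0.0270180507
Multiply by n: 26 * 0.0270180507 = 0.7024693182
Round to 4 dp: 0.7025

0.7025


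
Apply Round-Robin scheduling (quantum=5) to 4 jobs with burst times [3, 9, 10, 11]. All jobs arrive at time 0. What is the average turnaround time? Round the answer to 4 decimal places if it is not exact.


Time quantum = 5
Execution trace:
  J1 runs 3 units, time = 3
  J2 runs 5 units, time = 8
  J3 runs 5 units, time = 13
  J4 runs 5 units, time = 18
  J2 runs 4 units, time = 22
  J3 runs 5 units, time = 27
  J4 runs 5 units, time = 32
  J4 runs 1 units, time = 33
Finish times: [3, 22, 27, 33]
Average turnaround = 85/4 = 21.25

21.25


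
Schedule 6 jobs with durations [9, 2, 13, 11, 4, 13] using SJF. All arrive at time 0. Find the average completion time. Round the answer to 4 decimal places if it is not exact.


SJF order (ascending): [2, 4, 9, 11, 13, 13]
Completion times:
  Job 1: burst=2, C=2
  Job 2: burst=4, C=6
  Job 3: burst=9, C=15
  Job 4: burst=11, C=26
  Job 5: burst=13, C=39
  Job 6: burst=13, C=52
Average completion = 140/6 = 23.3333

23.3333


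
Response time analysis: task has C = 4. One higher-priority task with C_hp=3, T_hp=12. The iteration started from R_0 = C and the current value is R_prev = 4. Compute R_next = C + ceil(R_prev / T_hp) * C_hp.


R_next = C + ceil(R_prev / T_hp) * C_hp
ceil(4 / 12) = ceil(0.3333) = 1
Interference = 1 * 3 = 3
R_next = 4 + 3 = 7

7


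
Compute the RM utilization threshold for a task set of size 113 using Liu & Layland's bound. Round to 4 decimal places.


Compute 2^(1/113) = 1.0061528976
Subtract 1: 1.0061528976 - 1 = 0.0061528976
Multiply by n: 113 * 0.0061528976 = 0.6952774288
Round to 4 dp: 0.6953

0.6953


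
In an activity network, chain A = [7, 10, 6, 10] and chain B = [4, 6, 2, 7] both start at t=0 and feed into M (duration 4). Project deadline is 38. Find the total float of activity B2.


Forward pass: ES(B2) = sum of predecessors on chain B = 4
EF = ES + duration = 4 + 6 = 10
Backward pass: LF(M) = deadline = 38; LS(M) = 38 - 4 = 34
LF(B2) = LS(M) - sum(successors on chain B) = 34 - 9 = 25
LS = LF - duration = 25 - 6 = 19
Total float = LS - ES = 19 - 4 = 15

15


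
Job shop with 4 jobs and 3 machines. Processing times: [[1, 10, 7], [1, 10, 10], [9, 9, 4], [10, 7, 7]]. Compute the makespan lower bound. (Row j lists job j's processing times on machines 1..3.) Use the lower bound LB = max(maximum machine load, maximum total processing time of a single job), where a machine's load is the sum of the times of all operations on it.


Machine loads:
  Machine 1: 1 + 1 + 9 + 10 = 21
  Machine 2: 10 + 10 + 9 + 7 = 36
  Machine 3: 7 + 10 + 4 + 7 = 28
Max machine load = 36
Job totals:
  Job 1: 18
  Job 2: 21
  Job 3: 22
  Job 4: 24
Max job total = 24
Lower bound = max(36, 24) = 36

36
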